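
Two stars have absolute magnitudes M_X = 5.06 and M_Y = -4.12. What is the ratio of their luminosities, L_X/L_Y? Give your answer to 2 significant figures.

ΔM = M_X − M_Y = 9.18
L_X/L_Y = 10^(−0.4 ΔM) = 10^-3.672 = 2.128×10^-4

L_X/L_Y ≈ 2.1×10^-4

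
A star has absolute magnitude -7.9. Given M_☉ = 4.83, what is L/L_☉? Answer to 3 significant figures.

L/L_☉ ≈ 124000

M − M_☉ = -7.9 − 4.83 = -12.730
L/L_☉ = 10^(−0.4 (M − M_☉)) = 10^5.092 = 123600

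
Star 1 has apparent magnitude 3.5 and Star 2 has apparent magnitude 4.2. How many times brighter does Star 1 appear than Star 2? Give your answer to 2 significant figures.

1.9

Δm = 3.5 − (4.2) = -0.7
Flux ratio = 10^(−0.4 Δm) = 10^(−0.4 × -0.7) = 10^0.280 = 1.905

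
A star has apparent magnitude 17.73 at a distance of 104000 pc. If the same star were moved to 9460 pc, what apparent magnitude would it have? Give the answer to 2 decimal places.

m ≈ 12.52

Flux ∝ 1/d², so Δm = 5 log₁₀(d₂/d₁) = 5 log₁₀(9460/104000) = -5.206
m₂ = m₁ + Δm = 17.73 + (-5.206) = 12.524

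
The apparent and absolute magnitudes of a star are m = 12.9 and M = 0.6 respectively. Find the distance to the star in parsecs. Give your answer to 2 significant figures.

μ = m − M = 12.300
m − M = 5 log₁₀ d − 5
log₁₀ d = (m − M)/5 + 1 = 3.4600
d = 10^3.4600 = 2884 pc

d ≈ 2900 pc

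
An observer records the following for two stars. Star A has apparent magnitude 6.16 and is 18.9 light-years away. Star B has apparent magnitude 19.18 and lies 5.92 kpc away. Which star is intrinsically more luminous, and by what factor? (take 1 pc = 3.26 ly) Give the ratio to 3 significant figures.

Star B is more luminous, by a factor of 6.46.

Star A: d = 18.9 ly / 3.26 = 5.798 pc
Star A: M = m − 5 log₁₀ d + 5 = 6.16 − 5·0.7632 + 5 = 7.344
Star B: d = 5.92 kpc = 5920 pc
Star B: M = m − 5 log₁₀ d + 5 = 19.18 − 5·3.7723 + 5 = 5.318
ΔM = M_A − M_B = 7.344 − (5.318) = 2.025; smaller M is more luminous → Star B.
L ratio = 10^(0.4 |ΔM|) = 10^0.810 = 6.459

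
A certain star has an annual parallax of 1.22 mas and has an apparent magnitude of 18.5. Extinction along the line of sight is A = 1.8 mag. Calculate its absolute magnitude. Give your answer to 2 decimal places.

M ≈ 7.13

p = 1.22 mas = 1.22×10^-3″ → d = 1/p = 819.7 pc
5 log₁₀(d/10 pc) = 5 log₁₀(819.7) − 5 = 9.568
M = m − 5 log₁₀(d/10) − A = 18.5 − 9.568 − 1.8 = 7.132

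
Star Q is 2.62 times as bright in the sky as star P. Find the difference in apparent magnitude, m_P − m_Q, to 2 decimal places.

m_P − m_Q ≈ 1.05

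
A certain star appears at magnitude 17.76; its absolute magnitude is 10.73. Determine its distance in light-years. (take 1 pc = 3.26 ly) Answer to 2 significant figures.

μ = m − M = 7.030
m − M = 5 log₁₀ d − 5
log₁₀ d = (m − M)/5 + 1 = 2.4060
d = 10^2.4060 = 254.7 pc
= 830.3 ly

d ≈ 830 ly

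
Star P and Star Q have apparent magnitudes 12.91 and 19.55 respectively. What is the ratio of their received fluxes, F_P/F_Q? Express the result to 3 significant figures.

Δm = 12.91 − (19.55) = -6.64
Flux ratio = 10^(−0.4 Δm) = 10^(−0.4 × -6.64) = 10^2.656 = 452.9

F_P/F_Q ≈ 453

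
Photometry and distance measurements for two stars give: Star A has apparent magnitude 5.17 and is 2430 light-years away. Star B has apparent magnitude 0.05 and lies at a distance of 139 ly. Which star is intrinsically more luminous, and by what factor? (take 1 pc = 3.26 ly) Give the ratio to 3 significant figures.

Star A is more luminous, by a factor of 2.74.

Star A: d = 2430 ly / 3.26 = 745.4 pc
Star A: M = m − 5 log₁₀ d + 5 = 5.17 − 5·2.8724 + 5 = -4.192
Star B: d = 139 ly / 3.26 = 42.64 pc
Star B: M = m − 5 log₁₀ d + 5 = 0.05 − 5·1.6298 + 5 = -3.099
ΔM = M_A − M_B = -4.192 − (-3.099) = -1.093; smaller M is more luminous → Star A.
L ratio = 10^(0.4 |ΔM|) = 10^0.437 = 2.736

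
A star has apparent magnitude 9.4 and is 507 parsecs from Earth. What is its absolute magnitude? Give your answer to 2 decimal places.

M ≈ 0.87

5 log₁₀(d/10 pc) = 5 log₁₀(507.0) − 5 = 8.525
M = m − 5 log₁₀(d/10) = 9.4 − 8.525 = 0.875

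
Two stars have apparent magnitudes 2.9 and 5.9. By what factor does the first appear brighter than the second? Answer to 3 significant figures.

Magnitude difference = -3.0
Flux ratio = 10^(−0.4 Δm) = 10^(−0.4 × -3.0) = 10^1.200 = 15.85

15.8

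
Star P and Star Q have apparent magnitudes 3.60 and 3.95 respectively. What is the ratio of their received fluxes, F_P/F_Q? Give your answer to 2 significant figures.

Magnitude difference = -0.35
Flux ratio = 10^(−0.4 Δm) = 10^(−0.4 × -0.35) = 10^0.140 = 1.380

F_P/F_Q ≈ 1.4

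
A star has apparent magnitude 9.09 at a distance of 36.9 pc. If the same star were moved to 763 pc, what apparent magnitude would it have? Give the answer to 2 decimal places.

Flux ∝ 1/d², so Δm = 5 log₁₀(d₂/d₁) = 5 log₁₀(763/36.9) = 6.577
m₂ = m₁ + Δm = 9.09 + (6.577) = 15.667

m ≈ 15.67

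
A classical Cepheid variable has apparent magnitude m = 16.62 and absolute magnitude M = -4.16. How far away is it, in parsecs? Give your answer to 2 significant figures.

d ≈ 140000 pc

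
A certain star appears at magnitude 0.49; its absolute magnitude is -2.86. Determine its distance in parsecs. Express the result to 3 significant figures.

d ≈ 46.8 pc

Distance modulus: m − M = 0.49 − (-2.86) = 3.350
m − M = 5 log₁₀ d − 5
log₁₀ d = (m − M)/5 + 1 = 1.6700
d = 10^1.6700 = 46.77 pc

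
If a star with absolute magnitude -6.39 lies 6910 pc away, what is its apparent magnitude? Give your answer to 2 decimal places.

m ≈ 7.81

m = M + 5 log₁₀ d − 5 = -6.39 + 5·3.8395 − 5 = 7.807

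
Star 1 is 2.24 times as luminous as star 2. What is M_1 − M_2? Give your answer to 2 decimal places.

M_1 − M_2 ≈ -0.88

Pogson: ΔM = −2.5 log₁₀(ratio) = −2.5 log₁₀(2.24) = −2.5 × 0.3502 = -0.876
Star 1 is brighter, so it has the smaller magnitude: the difference is negative.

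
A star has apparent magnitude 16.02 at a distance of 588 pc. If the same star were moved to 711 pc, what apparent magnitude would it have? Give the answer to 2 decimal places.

m ≈ 16.43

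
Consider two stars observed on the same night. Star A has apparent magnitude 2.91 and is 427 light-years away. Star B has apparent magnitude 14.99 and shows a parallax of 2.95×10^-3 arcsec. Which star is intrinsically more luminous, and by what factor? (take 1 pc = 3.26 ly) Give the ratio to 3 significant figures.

Star A: d = 427 ly / 3.26 = 131.0 pc
Star A: M = m − 5 log₁₀ d + 5 = 2.91 − 5·2.1172 + 5 = -2.676
Star B: d = 1/p = 1/2.95×10^-3″ = 339.0 pc
Star B: M = m − 5 log₁₀ d + 5 = 14.99 − 5·2.5302 + 5 = 7.339
ΔM = M_A − M_B = -2.676 − (7.339) = -10.015; smaller M is more luminous → Star A.
L ratio = 10^(0.4 |ΔM|) = 10^4.006 = 10140

Star A is more luminous, by a factor of 10100.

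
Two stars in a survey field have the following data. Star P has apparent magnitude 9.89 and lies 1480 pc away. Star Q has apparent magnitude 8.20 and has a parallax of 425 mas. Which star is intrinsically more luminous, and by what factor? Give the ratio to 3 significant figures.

Star P: M = m − 5 log₁₀ d + 5 = 9.89 − 5·3.1703 + 5 = -0.961
Star Q: p = 425 mas = 0.425″ → d = 1/p = 2.353 pc
Star Q: M = m − 5 log₁₀ d + 5 = 8.20 − 5·0.3716 + 5 = 11.342
ΔM = M_P − M_Q = -0.961 − (11.342) = -12.303; smaller M is more luminous → Star P.
L ratio = 10^(0.4 |ΔM|) = 10^4.921 = 83430

Star P is more luminous, by a factor of 83400.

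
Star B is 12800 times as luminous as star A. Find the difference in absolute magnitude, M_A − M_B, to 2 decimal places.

Pogson: ΔM = −2.5 log₁₀(ratio) = −2.5 log₁₀(12800) = −2.5 × 4.1072 = -10.268
Star B is brighter so has the smaller magnitude: M_A − M_B is positive.

M_A − M_B ≈ 10.27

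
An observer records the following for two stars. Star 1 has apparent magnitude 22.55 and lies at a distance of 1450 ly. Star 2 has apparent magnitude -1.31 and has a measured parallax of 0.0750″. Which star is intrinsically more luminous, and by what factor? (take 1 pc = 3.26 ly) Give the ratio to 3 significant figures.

Star 2 is more luminous, by a factor of 3.14×10^6.

Star 1: d = 1450 ly / 3.26 = 444.8 pc
Star 1: M = m − 5 log₁₀ d + 5 = 22.55 − 5·2.6482 + 5 = 14.309
Star 2: d = 1/p = 1/0.0750″ = 13.33 pc
Star 2: M = m − 5 log₁₀ d + 5 = -1.31 − 5·1.1249 + 5 = -1.935
ΔM = M_1 − M_2 = 14.309 − (-1.935) = 16.244; smaller M is more luminous → Star 2.
L ratio = 10^(0.4 |ΔM|) = 10^6.498 = 3.145×10^6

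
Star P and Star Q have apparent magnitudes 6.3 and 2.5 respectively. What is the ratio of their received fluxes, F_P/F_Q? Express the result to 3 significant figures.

F_P/F_Q ≈ 0.0302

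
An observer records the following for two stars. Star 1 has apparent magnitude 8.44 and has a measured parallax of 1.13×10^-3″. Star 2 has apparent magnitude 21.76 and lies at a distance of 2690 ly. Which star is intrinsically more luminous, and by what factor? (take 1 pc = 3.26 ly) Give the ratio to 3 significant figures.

Star 1: d = 1/p = 1/1.13×10^-3″ = 885.0 pc
Star 1: M = m − 5 log₁₀ d + 5 = 8.44 − 5·2.9469 + 5 = -1.295
Star 2: d = 2690 ly / 3.26 = 825.2 pc
Star 2: M = m − 5 log₁₀ d + 5 = 21.76 − 5·2.9165 + 5 = 12.177
ΔM = M_1 − M_2 = -1.295 − (12.177) = -13.472; smaller M is more luminous → Star 1.
L ratio = 10^(0.4 |ΔM|) = 10^5.389 = 244800

Star 1 is more luminous, by a factor of 245000.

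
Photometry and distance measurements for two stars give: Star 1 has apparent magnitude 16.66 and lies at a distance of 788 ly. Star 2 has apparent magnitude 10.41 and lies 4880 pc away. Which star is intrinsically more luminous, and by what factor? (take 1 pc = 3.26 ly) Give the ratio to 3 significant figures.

Star 1: d = 788 ly / 3.26 = 241.7 pc
Star 1: M = m − 5 log₁₀ d + 5 = 16.66 − 5·2.3833 + 5 = 9.743
Star 2: M = m − 5 log₁₀ d + 5 = 10.41 − 5·3.6884 + 5 = -3.032
ΔM = M_1 − M_2 = 9.743 − (-3.032) = 12.776; smaller M is more luminous → Star 2.
L ratio = 10^(0.4 |ΔM|) = 10^5.110 = 128900

Star 2 is more luminous, by a factor of 129000.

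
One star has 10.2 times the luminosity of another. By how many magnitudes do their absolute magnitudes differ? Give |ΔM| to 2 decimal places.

|ΔM| ≈ 2.52

Pogson: ΔM = −2.5 log₁₀(ratio) = −2.5 log₁₀(10.2) = −2.5 × 1.0086 = -2.522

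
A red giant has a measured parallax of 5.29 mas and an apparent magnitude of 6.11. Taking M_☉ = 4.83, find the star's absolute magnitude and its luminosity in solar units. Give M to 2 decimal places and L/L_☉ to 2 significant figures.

d = 1/p = 1000/5.29 mas = 189.0 pc
M = m − 5 log₁₀ d + 5 = 6.11 − 5·2.2765 + 5 = -0.273
M − M_☉ = -0.273 − 4.83 = -5.103
L/L_☉ = 10^(−0.4 × -5.103) = 109.9

M ≈ -0.27; L/L_☉ ≈ 110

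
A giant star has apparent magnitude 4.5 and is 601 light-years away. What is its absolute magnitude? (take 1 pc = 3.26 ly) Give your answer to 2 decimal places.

d = 601 ly / 3.26 = 184.4 pc
5 log₁₀(d/10 pc) = 5 log₁₀(184.4) − 5 = 6.328
M = m − 5 log₁₀(d/10) = 4.5 − 6.328 = -1.828

M ≈ -1.83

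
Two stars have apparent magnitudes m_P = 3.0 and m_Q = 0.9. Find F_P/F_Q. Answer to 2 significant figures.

F_P/F_Q ≈ 0.14

Δm = 3.0 − (0.9) = 2.1
Flux ratio = 10^(−0.4 Δm) = 10^(−0.4 × 2.1) = 10^-0.840 = 0.1445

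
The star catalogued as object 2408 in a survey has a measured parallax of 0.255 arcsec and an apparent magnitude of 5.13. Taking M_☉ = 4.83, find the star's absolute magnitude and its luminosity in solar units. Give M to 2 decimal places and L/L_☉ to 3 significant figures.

d = 1/p = 1/0.255″ = 3.922 pc
M = m − 5 log₁₀ d + 5 = 5.13 − 5·0.5935 + 5 = 7.163
M − M_☉ = 7.163 − 4.83 = 2.333
L/L_☉ = 10^(−0.4 × 2.333) = 0.1167

M ≈ 7.16; L/L_☉ ≈ 0.117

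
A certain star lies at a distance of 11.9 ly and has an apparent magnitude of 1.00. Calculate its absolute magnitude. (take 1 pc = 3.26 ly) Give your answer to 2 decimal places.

d = 11.9 ly / 3.26 = 3.650 pc
5 log₁₀(d/10 pc) = 5 log₁₀(3.650) − 5 = -2.188
M = m − 5 log₁₀(d/10) = 1.00 + 2.188 = 3.188

M ≈ 3.19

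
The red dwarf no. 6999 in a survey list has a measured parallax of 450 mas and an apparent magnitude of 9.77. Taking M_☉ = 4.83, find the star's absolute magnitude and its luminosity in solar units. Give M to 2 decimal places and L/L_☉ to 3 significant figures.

M ≈ 13.04; L/L_☉ ≈ 5.22×10^-4

d = 1/p = 1000/450 mas = 2.222 pc
M = m − 5 log₁₀ d + 5 = 9.77 − 5·0.3468 + 5 = 13.036
M − M_☉ = 13.036 − 4.83 = 8.206
L/L_☉ = 10^(−0.4 × 8.206) = 5.219×10^-4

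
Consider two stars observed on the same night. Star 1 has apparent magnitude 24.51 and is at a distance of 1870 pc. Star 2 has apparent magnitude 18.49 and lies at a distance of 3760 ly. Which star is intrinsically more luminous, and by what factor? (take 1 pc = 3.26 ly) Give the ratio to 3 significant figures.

Star 2 is more luminous, by a factor of 97.3.

Star 1: M = m − 5 log₁₀ d + 5 = 24.51 − 5·3.2718 + 5 = 13.151
Star 2: d = 3760 ly / 3.26 = 1153 pc
Star 2: M = m − 5 log₁₀ d + 5 = 18.49 − 5·3.0620 + 5 = 8.180
ΔM = M_1 − M_2 = 13.151 − (8.180) = 4.971; smaller M is more luminous → Star 2.
L ratio = 10^(0.4 |ΔM|) = 10^1.988 = 97.33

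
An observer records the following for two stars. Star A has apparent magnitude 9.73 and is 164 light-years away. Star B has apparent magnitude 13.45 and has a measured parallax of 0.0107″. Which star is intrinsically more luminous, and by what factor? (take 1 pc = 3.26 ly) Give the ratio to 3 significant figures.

Star A: d = 164 ly / 3.26 = 50.31 pc
Star A: M = m − 5 log₁₀ d + 5 = 9.73 − 5·1.7016 + 5 = 6.222
Star B: d = 1/p = 1/0.0107″ = 93.46 pc
Star B: M = m − 5 log₁₀ d + 5 = 13.45 − 5·1.9706 + 5 = 8.597
ΔM = M_A − M_B = 6.222 − (8.597) = -2.375; smaller M is more luminous → Star A.
L ratio = 10^(0.4 |ΔM|) = 10^0.950 = 8.913

Star A is more luminous, by a factor of 8.91.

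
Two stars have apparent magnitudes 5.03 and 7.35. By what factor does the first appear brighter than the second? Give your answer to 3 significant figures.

8.47

Magnitude difference = -2.32
Flux ratio = 10^(−0.4 Δm) = 10^(−0.4 × -2.32) = 10^0.928 = 8.472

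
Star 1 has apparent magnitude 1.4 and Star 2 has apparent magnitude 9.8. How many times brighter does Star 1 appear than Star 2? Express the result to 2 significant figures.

2300

Magnitude difference = -8.4
Flux ratio = 10^(−0.4 Δm) = 10^(−0.4 × -8.4) = 10^3.360 = 2291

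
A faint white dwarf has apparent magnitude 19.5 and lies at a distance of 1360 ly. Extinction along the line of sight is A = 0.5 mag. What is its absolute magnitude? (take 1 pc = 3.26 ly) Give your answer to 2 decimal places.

d = 1360 ly / 3.26 = 417.2 pc
5 log₁₀(d/10 pc) = 5 log₁₀(417.2) − 5 = 8.102
M = m − 5 log₁₀(d/10) − A = 19.5 − 8.102 − 0.5 = 10.898

M ≈ 10.90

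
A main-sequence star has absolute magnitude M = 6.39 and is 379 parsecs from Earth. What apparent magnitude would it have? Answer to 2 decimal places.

m = M + 5 log₁₀ d − 5 = 6.39 + 5·2.5786 − 5 = 14.283

m ≈ 14.28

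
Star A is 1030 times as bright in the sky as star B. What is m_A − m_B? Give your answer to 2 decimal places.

m_A − m_B ≈ -7.53

Pogson: Δm = −2.5 log₁₀(ratio) = −2.5 log₁₀(1030) = −2.5 × 3.0128 = -7.532
Star A is brighter, so it has the smaller magnitude: the difference is negative.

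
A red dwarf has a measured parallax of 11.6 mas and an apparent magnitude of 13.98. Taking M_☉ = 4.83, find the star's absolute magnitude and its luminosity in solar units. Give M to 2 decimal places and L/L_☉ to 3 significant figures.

M ≈ 9.30; L/L_☉ ≈ 0.0163

d = 1/p = 1000/11.6 mas = 86.21 pc
M = m − 5 log₁₀ d + 5 = 13.98 − 5·1.9355 + 5 = 9.302
M − M_☉ = 9.302 − 4.83 = 4.472
L/L_☉ = 10^(−0.4 × 4.472) = 0.01626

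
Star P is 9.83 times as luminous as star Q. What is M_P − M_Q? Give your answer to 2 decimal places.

Pogson: ΔM = −2.5 log₁₀(ratio) = −2.5 log₁₀(9.83) = −2.5 × 0.9926 = -2.481
Star P is brighter, so it has the smaller magnitude: the difference is negative.

M_P − M_Q ≈ -2.48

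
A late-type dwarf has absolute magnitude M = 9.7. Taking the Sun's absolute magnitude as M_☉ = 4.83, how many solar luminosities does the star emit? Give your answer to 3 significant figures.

L/L_☉ ≈ 0.0113

M − M_☉ = 9.7 − 4.83 = 4.870
L/L_☉ = 10^(−0.4 (M − M_☉)) = 10^-1.948 = 0.01127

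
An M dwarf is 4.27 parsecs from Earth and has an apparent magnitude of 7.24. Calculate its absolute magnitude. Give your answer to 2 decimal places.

M ≈ 9.09

5 log₁₀(d/10 pc) = 5 log₁₀(4.270) − 5 = -1.848
M = m − 5 log₁₀(d/10) = 7.24 + 1.848 = 9.088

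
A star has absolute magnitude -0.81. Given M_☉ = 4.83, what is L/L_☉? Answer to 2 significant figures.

L/L_☉ ≈ 180

M − M_☉ = -0.81 − 4.83 = -5.640
L/L_☉ = 10^(−0.4 (M − M_☉)) = 10^2.256 = 180.3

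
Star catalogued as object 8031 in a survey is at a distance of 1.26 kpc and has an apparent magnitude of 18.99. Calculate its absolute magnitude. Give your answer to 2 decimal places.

d = 1.26 kpc = 1260 pc
5 log₁₀(d/10 pc) = 5 log₁₀(1260) − 5 = 10.502
M = m − 5 log₁₀(d/10) = 18.99 − 10.502 = 8.488

M ≈ 8.49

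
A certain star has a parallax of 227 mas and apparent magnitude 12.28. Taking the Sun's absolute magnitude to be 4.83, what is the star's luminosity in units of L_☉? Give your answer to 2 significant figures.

L/L_☉ ≈ 2.0×10^-4

d = 1/p = 1000/227 mas = 4.405 pc
M = m − 5 log₁₀ d + 5 = 12.28 − 5·0.6440 + 5 = 14.060
M − M_☉ = 14.060 − 4.83 = 9.230
L/L_☉ = 10^(−0.4 × 9.230) = 2.032×10^-4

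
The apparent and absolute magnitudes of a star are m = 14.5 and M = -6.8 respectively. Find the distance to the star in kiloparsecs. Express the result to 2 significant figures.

d ≈ 180 kpc

Distance modulus: m − M = 14.5 − (-6.8) = 21.300
m − M = 5 log₁₀ d − 5
log₁₀ d = (m − M)/5 + 1 = 5.2600
d = 10^5.2600 = 182000 pc
= 182.0 kpc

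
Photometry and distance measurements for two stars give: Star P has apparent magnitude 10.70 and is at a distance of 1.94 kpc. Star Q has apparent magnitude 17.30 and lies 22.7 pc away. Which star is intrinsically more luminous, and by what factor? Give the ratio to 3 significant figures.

Star P is more luminous, by a factor of 3.19×10^6.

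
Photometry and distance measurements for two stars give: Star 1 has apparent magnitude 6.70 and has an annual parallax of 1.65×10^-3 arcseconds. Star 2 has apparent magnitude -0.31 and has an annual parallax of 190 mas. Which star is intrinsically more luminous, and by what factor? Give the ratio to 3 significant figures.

Star 1 is more luminous, by a factor of 20.8.

Star 1: d = 1/p = 1/1.65×10^-3″ = 606.1 pc
Star 1: M = m − 5 log₁₀ d + 5 = 6.70 − 5·2.7825 + 5 = -2.213
Star 2: p = 190 mas = 0.190″ → d = 1/p = 5.263 pc
Star 2: M = m − 5 log₁₀ d + 5 = -0.31 − 5·0.7212 + 5 = 1.084
ΔM = M_1 − M_2 = -2.213 − (1.084) = -3.296; smaller M is more luminous → Star 1.
L ratio = 10^(0.4 |ΔM|) = 10^1.319 = 20.82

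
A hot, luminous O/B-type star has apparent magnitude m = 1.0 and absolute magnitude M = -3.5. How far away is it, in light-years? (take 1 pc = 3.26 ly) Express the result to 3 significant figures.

Distance modulus: m − M = 1.0 − (-3.5) = 4.500
m − M = 5 log₁₀ d − 5
log₁₀ d = (m − M)/5 + 1 = 1.9000
d = 10^1.9000 = 79.43 pc
= 259.0 ly

d ≈ 259 ly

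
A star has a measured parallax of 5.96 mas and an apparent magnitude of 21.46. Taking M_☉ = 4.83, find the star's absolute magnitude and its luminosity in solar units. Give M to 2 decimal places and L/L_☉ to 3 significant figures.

d = 1/p = 1000/5.96 mas = 167.8 pc
M = m − 5 log₁₀ d + 5 = 21.46 − 5·2.2248 + 5 = 15.336
M − M_☉ = 15.336 − 4.83 = 10.506
L/L_☉ = 10^(−0.4 × 10.506) = 6.273×10^-5

M ≈ 15.34; L/L_☉ ≈ 6.27×10^-5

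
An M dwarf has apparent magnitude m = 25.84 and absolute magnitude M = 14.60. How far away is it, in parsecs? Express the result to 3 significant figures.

d ≈ 1770 pc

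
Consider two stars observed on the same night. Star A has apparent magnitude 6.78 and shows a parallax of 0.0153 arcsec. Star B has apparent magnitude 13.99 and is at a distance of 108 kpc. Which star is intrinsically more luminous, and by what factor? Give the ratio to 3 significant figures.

Star A: d = 1/p = 1/0.0153″ = 65.36 pc
Star A: M = m − 5 log₁₀ d + 5 = 6.78 − 5·1.8153 + 5 = 2.703
Star B: d = 108 kpc = 108000 pc
Star B: M = m − 5 log₁₀ d + 5 = 13.99 − 5·5.0334 + 5 = -6.177
ΔM = M_A − M_B = 2.703 − (-6.177) = 8.881; smaller M is more luminous → Star B.
L ratio = 10^(0.4 |ΔM|) = 10^3.552 = 3566

Star B is more luminous, by a factor of 3570.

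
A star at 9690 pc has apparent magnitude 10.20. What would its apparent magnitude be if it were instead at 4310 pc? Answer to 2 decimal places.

Flux ∝ 1/d², so Δm = 5 log₁₀(d₂/d₁) = 5 log₁₀(4310/9690) = -1.759
m₂ = m₁ + Δm = 10.20 + (-1.759) = 8.441

m ≈ 8.44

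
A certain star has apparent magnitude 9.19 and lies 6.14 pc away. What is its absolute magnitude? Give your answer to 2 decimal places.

M ≈ 10.25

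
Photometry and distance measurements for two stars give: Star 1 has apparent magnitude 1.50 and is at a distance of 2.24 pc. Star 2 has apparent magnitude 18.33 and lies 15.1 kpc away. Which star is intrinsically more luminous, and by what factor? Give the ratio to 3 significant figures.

Star 2 is more luminous, by a factor of 8.42.

Star 1: M = m − 5 log₁₀ d + 5 = 1.50 − 5·0.3502 + 5 = 4.749
Star 2: d = 15.1 kpc = 15100 pc
Star 2: M = m − 5 log₁₀ d + 5 = 18.33 − 5·4.1790 + 5 = 2.435
ΔM = M_1 − M_2 = 4.749 − (2.435) = 2.314; smaller M is more luminous → Star 2.
L ratio = 10^(0.4 |ΔM|) = 10^0.925 = 8.423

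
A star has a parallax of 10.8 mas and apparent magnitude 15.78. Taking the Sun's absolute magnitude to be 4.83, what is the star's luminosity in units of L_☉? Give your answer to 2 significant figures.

d = 1/p = 1000/10.8 mas = 92.59 pc
M = m − 5 log₁₀ d + 5 = 15.78 − 5·1.9666 + 5 = 10.947
M − M_☉ = 10.947 − 4.83 = 6.117
L/L_☉ = 10^(−0.4 × 6.117) = 3.574×10^-3

L/L_☉ ≈ 3.6×10^-3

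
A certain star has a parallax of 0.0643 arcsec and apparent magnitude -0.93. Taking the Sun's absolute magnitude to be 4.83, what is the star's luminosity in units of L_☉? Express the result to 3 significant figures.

d = 1/p = 1/0.0643″ = 15.55 pc
M = m − 5 log₁₀ d + 5 = -0.93 − 5·1.1918 + 5 = -1.889
M − M_☉ = -1.889 − 4.83 = -6.719
L/L_☉ = 10^(−0.4 × -6.719) = 487.1

L/L_☉ ≈ 487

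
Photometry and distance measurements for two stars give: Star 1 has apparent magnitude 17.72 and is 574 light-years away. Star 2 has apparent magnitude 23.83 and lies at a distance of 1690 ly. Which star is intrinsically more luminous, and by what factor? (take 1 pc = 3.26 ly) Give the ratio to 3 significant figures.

Star 1 is more luminous, by a factor of 32.1.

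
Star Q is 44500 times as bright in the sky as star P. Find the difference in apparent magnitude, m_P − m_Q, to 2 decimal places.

m_P − m_Q ≈ 11.62

Pogson: Δm = −2.5 log₁₀(ratio) = −2.5 log₁₀(44500) = −2.5 × 4.6484 = -11.621
Star Q is brighter so has the smaller magnitude: m_P − m_Q is positive.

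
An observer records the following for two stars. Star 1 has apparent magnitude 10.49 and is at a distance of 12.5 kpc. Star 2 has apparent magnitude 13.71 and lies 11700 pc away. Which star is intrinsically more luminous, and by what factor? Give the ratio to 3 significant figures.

Star 1 is more luminous, by a factor of 22.2.

Star 1: d = 12.5 kpc = 12500 pc
Star 1: M = m − 5 log₁₀ d + 5 = 10.49 − 5·4.0969 + 5 = -4.995
Star 2: M = m − 5 log₁₀ d + 5 = 13.71 − 5·4.0682 + 5 = -1.631
ΔM = M_1 − M_2 = -4.995 − (-1.631) = -3.364; smaller M is more luminous → Star 1.
L ratio = 10^(0.4 |ΔM|) = 10^1.345 = 22.15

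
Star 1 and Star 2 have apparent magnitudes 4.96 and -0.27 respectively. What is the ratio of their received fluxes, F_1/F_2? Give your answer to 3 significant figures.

F_1/F_2 ≈ 8.09×10^-3

Magnitude difference = 5.23
Flux ratio = 10^(−0.4 Δm) = 10^(−0.4 × 5.23) = 10^-2.092 = 8.091×10^-3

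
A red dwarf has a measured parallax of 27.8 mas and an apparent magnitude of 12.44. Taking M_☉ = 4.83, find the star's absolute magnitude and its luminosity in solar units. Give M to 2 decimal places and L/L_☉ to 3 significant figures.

d = 1/p = 1000/27.8 mas = 35.97 pc
M = m − 5 log₁₀ d + 5 = 12.44 − 5·1.5560 + 5 = 9.660
M − M_☉ = 9.660 − 4.83 = 4.830
L/L_☉ = 10^(−0.4 × 4.830) = 0.01169

M ≈ 9.66; L/L_☉ ≈ 0.0117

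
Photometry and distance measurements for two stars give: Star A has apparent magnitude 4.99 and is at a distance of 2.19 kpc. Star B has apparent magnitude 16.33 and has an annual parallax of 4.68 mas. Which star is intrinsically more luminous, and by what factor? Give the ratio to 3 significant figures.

Star A: d = 2.19 kpc = 2190 pc
Star A: M = m − 5 log₁₀ d + 5 = 4.99 − 5·3.3404 + 5 = -6.712
Star B: p = 4.68 mas = 4.68×10^-3″ → d = 1/p = 213.7 pc
Star B: M = m − 5 log₁₀ d + 5 = 16.33 − 5·2.3298 + 5 = 9.681
ΔM = M_A − M_B = -6.712 − (9.681) = -16.393; smaller M is more luminous → Star A.
L ratio = 10^(0.4 |ΔM|) = 10^6.557 = 3.609×10^6

Star A is more luminous, by a factor of 3.61×10^6.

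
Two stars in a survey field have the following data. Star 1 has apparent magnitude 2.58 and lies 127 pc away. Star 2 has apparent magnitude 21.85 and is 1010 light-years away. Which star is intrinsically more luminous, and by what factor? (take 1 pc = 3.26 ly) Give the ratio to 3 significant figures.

Star 1: M = m − 5 log₁₀ d + 5 = 2.58 − 5·2.1038 + 5 = -2.939
Star 2: d = 1010 ly / 3.26 = 309.8 pc
Star 2: M = m − 5 log₁₀ d + 5 = 21.85 − 5·2.4911 + 5 = 14.394
ΔM = M_1 − M_2 = -2.939 − (14.394) = -17.333; smaller M is more luminous → Star 1.
L ratio = 10^(0.4 |ΔM|) = 10^6.933 = 8.578×10^6

Star 1 is more luminous, by a factor of 8.58×10^6.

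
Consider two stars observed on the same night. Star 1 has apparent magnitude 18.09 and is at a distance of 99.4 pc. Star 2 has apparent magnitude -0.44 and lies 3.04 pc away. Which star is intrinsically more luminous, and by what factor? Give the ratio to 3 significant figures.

Star 1: M = m − 5 log₁₀ d + 5 = 18.09 − 5·1.9974 + 5 = 13.103
Star 2: M = m − 5 log₁₀ d + 5 = -0.44 − 5·0.4829 + 5 = 2.146
ΔM = M_1 − M_2 = 13.103 − (2.146) = 10.957; smaller M is more luminous → Star 2.
L ratio = 10^(0.4 |ΔM|) = 10^4.383 = 24150

Star 2 is more luminous, by a factor of 24200.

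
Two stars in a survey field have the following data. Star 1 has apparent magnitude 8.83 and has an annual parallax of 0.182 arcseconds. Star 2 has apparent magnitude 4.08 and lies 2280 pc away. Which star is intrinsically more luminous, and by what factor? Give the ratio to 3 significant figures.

Star 2 is more luminous, by a factor of 1.37×10^7.

Star 1: d = 1/p = 1/0.182″ = 5.495 pc
Star 1: M = m − 5 log₁₀ d + 5 = 8.83 − 5·0.7399 + 5 = 10.130
Star 2: M = m − 5 log₁₀ d + 5 = 4.08 − 5·3.3579 + 5 = -7.710
ΔM = M_1 − M_2 = 10.130 − (-7.710) = 17.840; smaller M is more luminous → Star 2.
L ratio = 10^(0.4 |ΔM|) = 10^7.136 = 1.368×10^7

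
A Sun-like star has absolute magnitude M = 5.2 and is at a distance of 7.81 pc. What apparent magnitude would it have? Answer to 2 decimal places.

m = M + 5 log₁₀ d − 5 = 5.2 + 5·0.8927 − 5 = 4.663

m ≈ 4.66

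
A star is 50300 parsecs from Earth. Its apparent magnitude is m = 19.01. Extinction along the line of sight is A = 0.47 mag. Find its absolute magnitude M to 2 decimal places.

M ≈ 0.03

5 log₁₀(d/10 pc) = 5 log₁₀(50300) − 5 = 18.508
M = m − 5 log₁₀(d/10) − A = 19.01 − 18.508 − 0.47 = 0.032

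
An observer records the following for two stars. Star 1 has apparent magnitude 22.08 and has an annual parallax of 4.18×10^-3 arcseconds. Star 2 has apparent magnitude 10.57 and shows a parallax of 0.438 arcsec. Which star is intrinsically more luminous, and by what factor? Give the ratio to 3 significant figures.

Star 2 is more luminous, by a factor of 3.66.

Star 1: d = 1/p = 1/4.18×10^-3″ = 239.2 pc
Star 1: M = m − 5 log₁₀ d + 5 = 22.08 − 5·2.3788 + 5 = 15.186
Star 2: d = 1/p = 1/0.438″ = 2.283 pc
Star 2: M = m − 5 log₁₀ d + 5 = 10.57 − 5·0.3585 + 5 = 13.777
ΔM = M_1 − M_2 = 15.186 − (13.777) = 1.409; smaller M is more luminous → Star 2.
L ratio = 10^(0.4 |ΔM|) = 10^0.563 = 3.659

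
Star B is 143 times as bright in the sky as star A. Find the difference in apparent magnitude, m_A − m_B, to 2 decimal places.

m_A − m_B ≈ 5.39

Pogson: Δm = −2.5 log₁₀(ratio) = −2.5 log₁₀(143) = −2.5 × 2.1553 = -5.388
Star B is brighter so has the smaller magnitude: m_A − m_B is positive.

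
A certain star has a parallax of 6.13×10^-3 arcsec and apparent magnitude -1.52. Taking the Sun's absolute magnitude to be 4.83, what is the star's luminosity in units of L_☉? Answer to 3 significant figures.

L/L_☉ ≈ 92300

d = 1/p = 1/6.13×10^-3″ = 163.1 pc
M = m − 5 log₁₀ d + 5 = -1.52 − 5·2.2125 + 5 = -7.583
M − M_☉ = -7.583 − 4.83 = -12.413
L/L_☉ = 10^(−0.4 × -12.413) = 92270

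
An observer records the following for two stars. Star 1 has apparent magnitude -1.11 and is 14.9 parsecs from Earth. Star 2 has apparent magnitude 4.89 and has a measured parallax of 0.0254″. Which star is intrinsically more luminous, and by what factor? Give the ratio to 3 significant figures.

Star 1 is more luminous, by a factor of 36.0.

Star 1: M = m − 5 log₁₀ d + 5 = -1.11 − 5·1.1732 + 5 = -1.976
Star 2: d = 1/p = 1/0.0254″ = 39.37 pc
Star 2: M = m − 5 log₁₀ d + 5 = 4.89 − 5·1.5952 + 5 = 1.914
ΔM = M_1 − M_2 = -1.976 − (1.914) = -3.890; smaller M is more luminous → Star 1.
L ratio = 10^(0.4 |ΔM|) = 10^1.556 = 35.98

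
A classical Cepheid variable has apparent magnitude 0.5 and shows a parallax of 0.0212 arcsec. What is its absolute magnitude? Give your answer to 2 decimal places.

M ≈ -2.87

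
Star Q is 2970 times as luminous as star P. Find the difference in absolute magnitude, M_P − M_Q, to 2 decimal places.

M_P − M_Q ≈ 8.68

Pogson: ΔM = −2.5 log₁₀(ratio) = −2.5 log₁₀(2970) = −2.5 × 3.4728 = -8.682
Star Q is brighter so has the smaller magnitude: M_P − M_Q is positive.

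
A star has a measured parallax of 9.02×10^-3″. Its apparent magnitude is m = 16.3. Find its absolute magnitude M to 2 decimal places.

M ≈ 11.08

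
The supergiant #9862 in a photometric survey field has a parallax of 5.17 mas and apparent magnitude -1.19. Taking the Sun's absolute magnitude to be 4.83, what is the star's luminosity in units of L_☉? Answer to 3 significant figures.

d = 1/p = 1000/5.17 mas = 193.4 pc
M = m − 5 log₁₀ d + 5 = -1.19 − 5·2.2865 + 5 = -7.623
M − M_☉ = -7.623 − 4.83 = -12.453
L/L_☉ = 10^(−0.4 × -12.453) = 95720

L/L_☉ ≈ 95700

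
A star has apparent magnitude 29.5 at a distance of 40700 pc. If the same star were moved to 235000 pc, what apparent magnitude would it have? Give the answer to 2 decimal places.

Flux ∝ 1/d², so Δm = 5 log₁₀(d₂/d₁) = 5 log₁₀(235000/40700) = 3.807
m₂ = m₁ + Δm = 29.5 + (3.807) = 33.307

m ≈ 33.31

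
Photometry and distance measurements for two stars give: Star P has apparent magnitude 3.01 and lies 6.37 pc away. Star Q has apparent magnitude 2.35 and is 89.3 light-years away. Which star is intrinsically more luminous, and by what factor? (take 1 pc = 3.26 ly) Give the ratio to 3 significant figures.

Star Q is more luminous, by a factor of 34.0.

Star P: M = m − 5 log₁₀ d + 5 = 3.01 − 5·0.8041 + 5 = 3.989
Star Q: d = 89.3 ly / 3.26 = 27.39 pc
Star Q: M = m − 5 log₁₀ d + 5 = 2.35 − 5·1.4376 + 5 = 0.162
ΔM = M_P − M_Q = 3.989 − (0.162) = 3.827; smaller M is more luminous → Star Q.
L ratio = 10^(0.4 |ΔM|) = 10^1.531 = 33.96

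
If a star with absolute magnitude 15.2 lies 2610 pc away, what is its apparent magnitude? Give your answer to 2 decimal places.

m ≈ 27.28

m = M + 5 log₁₀ d − 5 = 15.2 + 5·3.4166 − 5 = 27.283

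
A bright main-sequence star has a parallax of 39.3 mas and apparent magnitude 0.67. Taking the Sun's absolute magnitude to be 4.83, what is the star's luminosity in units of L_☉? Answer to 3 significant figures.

L/L_☉ ≈ 299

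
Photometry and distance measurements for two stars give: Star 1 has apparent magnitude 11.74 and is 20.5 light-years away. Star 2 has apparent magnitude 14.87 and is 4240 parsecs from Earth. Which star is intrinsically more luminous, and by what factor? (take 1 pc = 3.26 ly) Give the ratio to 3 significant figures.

Star 2 is more luminous, by a factor of 25400.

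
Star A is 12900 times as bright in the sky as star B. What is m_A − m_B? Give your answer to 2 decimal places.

Pogson: Δm = −2.5 log₁₀(ratio) = −2.5 log₁₀(12900) = −2.5 × 4.1106 = -10.276
Star A is brighter, so it has the smaller magnitude: the difference is negative.

m_A − m_B ≈ -10.28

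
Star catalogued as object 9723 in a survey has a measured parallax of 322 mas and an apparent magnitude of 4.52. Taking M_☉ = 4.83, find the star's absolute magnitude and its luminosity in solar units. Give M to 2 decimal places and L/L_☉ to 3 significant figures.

d = 1/p = 1000/322 mas = 3.106 pc
M = m − 5 log₁₀ d + 5 = 4.52 − 5·0.4921 + 5 = 7.059
M − M_☉ = 7.059 − 4.83 = 2.229
L/L_☉ = 10^(−0.4 × 2.229) = 0.1283

M ≈ 7.06; L/L_☉ ≈ 0.128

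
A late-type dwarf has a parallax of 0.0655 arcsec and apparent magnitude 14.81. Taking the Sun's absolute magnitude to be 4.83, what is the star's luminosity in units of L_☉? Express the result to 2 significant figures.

L/L_☉ ≈ 2.4×10^-4

d = 1/p = 1/0.0655″ = 15.27 pc
M = m − 5 log₁₀ d + 5 = 14.81 − 5·1.1838 + 5 = 13.891
M − M_☉ = 13.891 − 4.83 = 9.061
L/L_☉ = 10^(−0.4 × 9.061) = 2.374×10^-4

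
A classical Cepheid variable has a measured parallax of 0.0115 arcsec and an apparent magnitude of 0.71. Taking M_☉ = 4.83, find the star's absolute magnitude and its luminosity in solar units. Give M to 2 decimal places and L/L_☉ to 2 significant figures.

M ≈ -3.99; L/L_☉ ≈ 3400

d = 1/p = 1/0.0115″ = 86.96 pc
M = m − 5 log₁₀ d + 5 = 0.71 − 5·1.9393 + 5 = -3.987
M − M_☉ = -3.987 − 4.83 = -8.817
L/L_☉ = 10^(−0.4 × -8.817) = 3362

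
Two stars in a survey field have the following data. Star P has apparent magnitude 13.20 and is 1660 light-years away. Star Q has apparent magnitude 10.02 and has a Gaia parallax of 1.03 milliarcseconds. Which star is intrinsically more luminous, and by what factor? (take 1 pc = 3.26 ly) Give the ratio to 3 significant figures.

Star Q is more luminous, by a factor of 68.0.

Star P: d = 1660 ly / 3.26 = 509.2 pc
Star P: M = m − 5 log₁₀ d + 5 = 13.20 − 5·2.7069 + 5 = 4.666
Star Q: p = 1.03 mas = 1.03×10^-3″ → d = 1/p = 970.9 pc
Star Q: M = m − 5 log₁₀ d + 5 = 10.02 − 5·2.9872 + 5 = 0.084
ΔM = M_P − M_Q = 4.666 − (0.084) = 4.581; smaller M is more luminous → Star Q.
L ratio = 10^(0.4 |ΔM|) = 10^1.833 = 68.01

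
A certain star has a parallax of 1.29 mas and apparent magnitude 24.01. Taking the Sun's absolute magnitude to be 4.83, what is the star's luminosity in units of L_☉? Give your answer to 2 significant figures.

d = 1/p = 1000/1.29 mas = 775.2 pc
M = m − 5 log₁₀ d + 5 = 24.01 − 5·2.8894 + 5 = 14.563
M − M_☉ = 14.563 − 4.83 = 9.733
L/L_☉ = 10^(−0.4 × 9.733) = 1.279×10^-4

L/L_☉ ≈ 1.3×10^-4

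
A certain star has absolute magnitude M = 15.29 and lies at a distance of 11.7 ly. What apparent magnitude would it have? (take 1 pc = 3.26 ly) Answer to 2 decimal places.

m ≈ 13.06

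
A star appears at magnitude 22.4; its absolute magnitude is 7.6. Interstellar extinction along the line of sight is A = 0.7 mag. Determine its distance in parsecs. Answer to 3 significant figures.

d ≈ 6610 pc

m − M = 5 log₁₀(d/10 pc) + A  ⇒  22.4 − (7.6) − 0.7 = 5 log₁₀(d/10)
14.100 = 5 log₁₀(d/10)
log₁₀ d = (m − M − A)/5 + 1 = 3.8200
d = 10^3.8200 = 6607 pc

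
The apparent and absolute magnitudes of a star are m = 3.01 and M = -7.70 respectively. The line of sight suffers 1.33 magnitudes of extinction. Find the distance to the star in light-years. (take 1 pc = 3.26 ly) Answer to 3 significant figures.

d ≈ 2450 ly

m − M = 5 log₁₀(d/10 pc) + A  ⇒  3.01 − (-7.70) − 1.33 = 5 log₁₀(d/10)
9.380 = 5 log₁₀(d/10)
log₁₀ d = (m − M − A)/5 + 1 = 2.8760
d = 10^2.8760 = 751.6 pc
= 2450 ly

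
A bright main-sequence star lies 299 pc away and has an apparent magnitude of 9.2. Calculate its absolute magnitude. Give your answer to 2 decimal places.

M ≈ 1.82

5 log₁₀(d/10 pc) = 5 log₁₀(299.0) − 5 = 7.378
M = m − 5 log₁₀(d/10) = 9.2 − 7.378 = 1.822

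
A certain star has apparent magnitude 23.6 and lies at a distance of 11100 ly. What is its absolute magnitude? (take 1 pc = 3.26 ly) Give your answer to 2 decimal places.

d = 11100 ly / 3.26 = 3405 pc
5 log₁₀(d/10 pc) = 5 log₁₀(3405) − 5 = 12.661
M = m − 5 log₁₀(d/10) = 23.6 − 12.661 = 10.939

M ≈ 10.94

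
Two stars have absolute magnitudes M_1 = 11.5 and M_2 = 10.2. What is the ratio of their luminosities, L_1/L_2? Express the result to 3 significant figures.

L_1/L_2 ≈ 0.302

ΔM = M_1 − M_2 = 1.3
L_1/L_2 = 10^(−0.4 ΔM) = 10^-0.520 = 0.3020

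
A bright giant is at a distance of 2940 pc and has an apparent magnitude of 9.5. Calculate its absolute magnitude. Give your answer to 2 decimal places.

M ≈ -2.84

5 log₁₀(d/10 pc) = 5 log₁₀(2940) − 5 = 12.342
M = m − 5 log₁₀(d/10) = 9.5 − 12.342 = -2.842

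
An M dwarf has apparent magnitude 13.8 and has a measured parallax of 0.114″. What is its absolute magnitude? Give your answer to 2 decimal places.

M ≈ 14.08

d = 1/p = 1/0.114″ = 8.772 pc
5 log₁₀(d/10 pc) = 5 log₁₀(8.772) − 5 = -0.285
M = m − 5 log₁₀(d/10) = 13.8 + 0.285 = 14.085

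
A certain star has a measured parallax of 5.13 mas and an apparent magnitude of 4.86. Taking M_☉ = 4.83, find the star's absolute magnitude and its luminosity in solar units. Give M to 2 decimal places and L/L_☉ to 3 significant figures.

M ≈ -1.59; L/L_☉ ≈ 370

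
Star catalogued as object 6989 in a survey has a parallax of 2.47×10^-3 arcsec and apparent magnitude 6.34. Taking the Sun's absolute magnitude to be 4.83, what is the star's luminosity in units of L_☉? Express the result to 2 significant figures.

L/L_☉ ≈ 410

d = 1/p = 1/2.47×10^-3″ = 404.9 pc
M = m − 5 log₁₀ d + 5 = 6.34 − 5·2.6073 + 5 = -1.697
M − M_☉ = -1.697 − 4.83 = -6.527
L/L_☉ = 10^(−0.4 × -6.527) = 407.9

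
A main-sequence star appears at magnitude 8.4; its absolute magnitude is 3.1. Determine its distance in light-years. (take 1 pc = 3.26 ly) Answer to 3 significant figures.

d ≈ 374 ly

Distance modulus: m − M = 8.4 − (3.1) = 5.300
m − M = 5 log₁₀ d − 5
log₁₀ d = (m − M)/5 + 1 = 2.0600
d = 10^2.0600 = 114.8 pc
= 374.3 ly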